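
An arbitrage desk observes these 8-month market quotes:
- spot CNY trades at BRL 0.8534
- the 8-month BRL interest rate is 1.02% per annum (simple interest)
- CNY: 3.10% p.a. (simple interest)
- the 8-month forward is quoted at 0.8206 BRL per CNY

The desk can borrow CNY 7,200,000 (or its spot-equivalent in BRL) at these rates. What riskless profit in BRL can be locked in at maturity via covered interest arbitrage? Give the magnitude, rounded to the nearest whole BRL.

BRL 155,837

T = 8/12 years.
Route A — deposit CNY, sell forward: 7,200,000 × 1.020666667 × 0.8206 = BRL 6,030,425.28.
Route B — convert at spot, deposit BRL: 7,200,000 × 0.8534 × 1.006800 = BRL 6,186,262.46.
The quoted forward undervalues CNY, so borrow CNY, convert to BRL at spot, deposit the BRL at 1.02%, and buy CNY forward at 0.8206 to cover the loan.
Arbitrage profit = |6,030,425.28 − 6,186,262.46| = BRL 155,837.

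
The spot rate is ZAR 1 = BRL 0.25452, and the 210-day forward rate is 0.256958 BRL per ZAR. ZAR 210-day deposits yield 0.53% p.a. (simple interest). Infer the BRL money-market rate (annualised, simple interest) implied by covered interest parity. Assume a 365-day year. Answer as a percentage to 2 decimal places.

T = 210/365 years.
CIP gives F = S · g_BRL/g_ZAR, so g_BRL/g_ZAR = 0.256958/0.25452 = 1.0095788.
ZAR growth factor: 1 + 0.0053×210/365 = 1.0030493.
So the BRL growth factor = 1.0126573.
r = (1.0126573 − 1)/(210/365) = 0.022000 → 2.20%.

2.20%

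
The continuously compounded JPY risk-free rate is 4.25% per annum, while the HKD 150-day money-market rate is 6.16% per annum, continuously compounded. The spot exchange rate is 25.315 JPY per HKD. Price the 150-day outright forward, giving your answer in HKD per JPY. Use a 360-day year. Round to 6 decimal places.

T = 150/360 years.
JPY growth factor: e^(0.0425×150/360) = 1.0178661.
Growth of 1 HKD over T: e^(0.0616×150/360) = 1.0259989.
CIP: F = S · (grow JPY)/(grow HKD) = 25.315 × 1.0178661/1.0259989 = 25.11434 JPY per HKD.
Invert for HKD per JPY: 1 / 25.11434 = 0.039818.

0.039818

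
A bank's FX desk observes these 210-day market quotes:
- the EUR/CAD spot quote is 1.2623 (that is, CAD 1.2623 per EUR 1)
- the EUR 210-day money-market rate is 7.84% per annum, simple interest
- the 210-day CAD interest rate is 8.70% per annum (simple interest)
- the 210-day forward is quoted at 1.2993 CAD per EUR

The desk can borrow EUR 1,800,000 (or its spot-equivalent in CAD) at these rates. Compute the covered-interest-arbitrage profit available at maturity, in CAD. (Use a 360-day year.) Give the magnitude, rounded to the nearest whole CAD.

CAD 58,247

T = 210/360 years.
Keep in EUR, deliver into the forward: 1,800,000·1.045733333·1.2993 = CAD 2,445,698.38.
Swap to CAD now, deposit: 1,800,000·1.2623·1.050750 = CAD 2,387,451.11.
The quoted forward overvalues EUR, so borrow CAD, buy EUR at spot, deposit the EUR at 7.84%, and sell the proceeds forward at 1.2993.
Profit = 2,445,698.38 − 2,387,451.11 = CAD 58,247.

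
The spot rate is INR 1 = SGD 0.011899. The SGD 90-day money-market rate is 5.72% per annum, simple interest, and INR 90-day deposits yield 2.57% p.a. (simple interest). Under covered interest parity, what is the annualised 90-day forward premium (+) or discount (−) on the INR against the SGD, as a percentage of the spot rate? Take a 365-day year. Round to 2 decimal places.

+3.13%

T = 90/365 years.
CIP forward (SGD per INR) = 0.011899 × 1.0141041/1.006337 = 0.011990839.
Annualised premium = (F − S)/S × (1/T) = (0.011990839 − 0.011899)/0.011899 ÷ (90/365) = 3.13%.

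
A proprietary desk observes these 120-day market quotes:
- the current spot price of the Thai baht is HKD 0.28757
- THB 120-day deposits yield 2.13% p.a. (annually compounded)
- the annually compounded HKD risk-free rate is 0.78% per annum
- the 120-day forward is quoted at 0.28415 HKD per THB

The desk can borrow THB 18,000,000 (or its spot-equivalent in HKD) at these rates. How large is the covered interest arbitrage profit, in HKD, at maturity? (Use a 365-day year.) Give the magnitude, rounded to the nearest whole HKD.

T = 120/365 years.
Keep in THB, deliver into the forward: 18,000,000·1.006953265·0.28415 = HKD 5,150,263.86.
Swap to HKD now, deposit: 18,000,000·0.28757·1.0025577 = HKD 5,189,499.32.
The quoted forward undervalues THB, so borrow THB, convert to HKD at spot, deposit the HKD at 0.78%, and buy THB forward at 0.28415 to cover the loan.
The gap between the two covered legs is HKD 39,235.

HKD 39,235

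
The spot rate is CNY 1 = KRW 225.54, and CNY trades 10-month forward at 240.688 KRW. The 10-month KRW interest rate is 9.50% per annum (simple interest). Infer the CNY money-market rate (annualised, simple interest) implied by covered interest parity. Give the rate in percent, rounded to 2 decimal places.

1.35%

T = 10/12 years.
F/S = 240.688/225.54 = 1.0671633 = (growth of KRW) / (growth of CNY).
The KRW side grows by 1 + 0.0950×10/12 = 1.0791667.
So the CNY growth factor = 1.011248.
(1.011248 − 1)/T = 0.013498, i.e. 1.35%.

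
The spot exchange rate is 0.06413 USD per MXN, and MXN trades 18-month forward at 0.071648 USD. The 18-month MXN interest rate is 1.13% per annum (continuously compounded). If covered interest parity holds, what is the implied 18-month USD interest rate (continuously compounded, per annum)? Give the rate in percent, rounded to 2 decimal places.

8.52%

T = 18/12 years.
F/S = 0.071648/0.06413 = 1.1172306 = (growth of USD) / (growth of MXN).
MXN growth factor: e^(0.0113×18/12) = 1.0170945.
Hence g_USD = 1.1363291.
Take logs: ln 1.1363291 / (18/12) = 0.085202, so 8.52%.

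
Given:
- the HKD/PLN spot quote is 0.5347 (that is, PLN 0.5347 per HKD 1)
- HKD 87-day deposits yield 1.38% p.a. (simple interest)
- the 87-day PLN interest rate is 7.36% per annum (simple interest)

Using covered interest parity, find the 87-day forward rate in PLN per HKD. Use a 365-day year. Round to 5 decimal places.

T = 87/365 years.
Growth of 1 PLN over T: 1 + 0.0736×87/365 = 1.017543.
HKD growth factor: 1 + 0.0138×87/365 = 1.0032893.
CIP: F = S · (grow PLN)/(grow HKD) = 0.5347 × 1.017543/1.0032893 = 0.5422965 PLN per HKD.

0.54230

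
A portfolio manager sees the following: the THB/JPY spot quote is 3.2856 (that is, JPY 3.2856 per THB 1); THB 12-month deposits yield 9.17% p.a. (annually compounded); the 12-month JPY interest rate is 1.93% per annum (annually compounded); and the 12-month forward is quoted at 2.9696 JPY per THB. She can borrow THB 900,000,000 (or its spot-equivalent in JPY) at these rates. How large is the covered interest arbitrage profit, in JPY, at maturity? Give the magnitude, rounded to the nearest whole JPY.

JPY 96,389,784

T = 1 year.
Invest the THB and cover forward: 900,000,000 × 1.091700 × 2.9696 = JPY 2,917,721,088.00.
Convert at spot and invest in JPY: 900,000,000 × 3.2856 × 1.019300 = JPY 3,014,110,872.00.
The quoted forward undervalues THB, so borrow THB, convert to JPY at spot, deposit the JPY at 1.93%, and buy THB forward at 2.9696 to cover the loan.
The gap between the two covered legs is JPY 96,389,784.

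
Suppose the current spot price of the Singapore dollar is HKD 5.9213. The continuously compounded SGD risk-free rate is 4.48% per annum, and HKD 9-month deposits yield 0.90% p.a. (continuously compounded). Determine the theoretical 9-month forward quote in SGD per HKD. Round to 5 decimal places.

0.17348

T = 9/12 years.
HKD growth factor: e^(0.0090×9/12) = 1.0067728.
SGD growth factor: e^(0.0448×9/12) = 1.0341709.
CIP: F = S · (grow HKD)/(grow SGD) = 5.9213 × 1.0067728/1.0341709 = 5.764428 HKD per SGD.
Quoted the other way: 1/5.764428 = 0.17348 SGD per HKD.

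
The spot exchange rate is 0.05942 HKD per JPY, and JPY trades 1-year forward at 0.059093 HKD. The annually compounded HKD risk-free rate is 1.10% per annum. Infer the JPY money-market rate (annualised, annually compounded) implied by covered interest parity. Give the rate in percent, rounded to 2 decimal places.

T = 1 year.
CIP gives F = S · g_HKD/g_JPY, so g_HKD/g_JPY = 0.059093/0.05942 = 0.9944968.
HKD growth factor: (1 + 0.0110)^1 = 1.011000.
So the JPY growth factor = 1.0165945.
Annualise: 1.0165945^(1/1) − 1 = 0.016595 = 1.66%.

1.66%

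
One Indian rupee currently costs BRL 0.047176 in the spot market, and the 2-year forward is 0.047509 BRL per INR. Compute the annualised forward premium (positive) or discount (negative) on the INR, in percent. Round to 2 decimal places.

T = 2 years.
(F − S)/S = (0.047509 − 0.047176)/0.047176 = 0.0070587.
×(1/T) gives 0.35% p.a.

+0.35%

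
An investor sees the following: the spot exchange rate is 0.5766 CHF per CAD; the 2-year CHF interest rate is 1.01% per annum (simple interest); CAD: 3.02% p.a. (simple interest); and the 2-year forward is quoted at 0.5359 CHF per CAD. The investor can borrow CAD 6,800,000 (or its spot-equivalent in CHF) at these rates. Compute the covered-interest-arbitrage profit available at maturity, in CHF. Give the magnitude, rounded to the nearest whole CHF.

CHF 135,857

T = 2 years.
Route A — deposit CAD, sell forward: 6,800,000 × 1.060400 × 0.5359 = CHF 3,864,224.85.
Route B — convert at spot, deposit CHF: 6,800,000 × 0.5766 × 1.020200 = CHF 4,000,081.78.
The quoted forward undervalues CAD, so borrow CAD, convert to CHF at spot, deposit the CHF at 1.01%, and buy CAD forward at 0.5359 to cover the loan.
The gap between the two covered legs is CHF 135,857.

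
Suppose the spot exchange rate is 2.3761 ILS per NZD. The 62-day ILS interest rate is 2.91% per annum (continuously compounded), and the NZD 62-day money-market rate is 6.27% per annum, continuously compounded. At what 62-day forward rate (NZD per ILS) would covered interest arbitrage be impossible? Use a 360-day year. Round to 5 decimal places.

0.42330

T = 62/360 years.
ILS accumulates by e^(0.0291×62/360) = 1.0050242.
NZD growth factor: e^(0.0627×62/360) = 1.0108568.
Forward (ILS per NZD) = 2.3761 × 1.0050242 / 1.0108568 = 2.362390.
Quoted the other way: 1/2.362390 = 0.42330 NZD per ILS.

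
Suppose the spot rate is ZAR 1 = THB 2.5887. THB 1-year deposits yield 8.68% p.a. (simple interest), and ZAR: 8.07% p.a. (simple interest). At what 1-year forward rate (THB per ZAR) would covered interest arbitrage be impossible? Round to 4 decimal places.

T = 1 year.
THB accumulates by 1 + 0.0868×1 = 1.086800.
ZAR growth factor: 1 + 0.0807×1 = 1.080700.
So F = 2.5887 × 1.086800 / 1.080700 = 2.603312 (THB/ZAR).

2.6033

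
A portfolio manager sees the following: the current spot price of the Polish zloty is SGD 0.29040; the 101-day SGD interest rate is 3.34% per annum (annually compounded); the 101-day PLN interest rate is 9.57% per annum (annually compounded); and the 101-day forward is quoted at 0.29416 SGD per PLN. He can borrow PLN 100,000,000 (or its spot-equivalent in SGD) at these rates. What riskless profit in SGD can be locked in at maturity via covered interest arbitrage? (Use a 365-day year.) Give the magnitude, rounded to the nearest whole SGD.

T = 101/365 years.
Invest the PLN and cover forward: 100,000,000 × 1.0256121855 × 0.29416 = SGD 30,169,408.05.
Convert at spot and invest in SGD: 100,000,000 × 0.29040 × 1.0091326505 = SGD 29,305,212.17.
The quoted forward overvalues PLN, so borrow SGD, buy PLN at spot, deposit the PLN at 9.57%, and sell the proceeds forward at 0.29416.
The gap between the two covered legs is SGD 864,196.

SGD 864,196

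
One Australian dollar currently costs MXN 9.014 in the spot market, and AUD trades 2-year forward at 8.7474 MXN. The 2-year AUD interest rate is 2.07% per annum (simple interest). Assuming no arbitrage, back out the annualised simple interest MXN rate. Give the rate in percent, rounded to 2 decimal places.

0.53%

T = 2 years.
F/S = 8.7474/9.014 = 0.9704238 = (growth of MXN) / (growth of AUD).
The AUD side grows by 1 + 0.0207×2 = 1.041400.
So the MXN growth factor = 1.0105993.
r = (1.0105993 − 1)/2 = 0.005300 → 0.53%.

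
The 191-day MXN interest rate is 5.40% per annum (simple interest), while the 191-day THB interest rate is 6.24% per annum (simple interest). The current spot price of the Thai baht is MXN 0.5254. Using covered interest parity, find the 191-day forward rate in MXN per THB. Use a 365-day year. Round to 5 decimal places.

T = 191/365 years.
Growth of 1 MXN over T: 1 + 0.0540×191/365 = 1.0282575.
THB growth factor: 1 + 0.0624×191/365 = 1.0326532.
So F = 0.5254 × 1.0282575 / 1.0326532 = 0.5231635 (MXN/THB).

0.52316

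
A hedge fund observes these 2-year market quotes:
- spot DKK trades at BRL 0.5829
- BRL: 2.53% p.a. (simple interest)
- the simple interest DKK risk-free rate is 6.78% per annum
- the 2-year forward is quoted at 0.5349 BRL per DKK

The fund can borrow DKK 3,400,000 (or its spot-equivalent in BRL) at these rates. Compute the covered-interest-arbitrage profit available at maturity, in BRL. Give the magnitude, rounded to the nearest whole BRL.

BRL 16,872

T = 2 years.
Route A — deposit DKK, sell forward: 3,400,000 × 1.135600 × 0.5349 = BRL 2,065,270.30.
Route B — convert at spot, deposit BRL: 3,400,000 × 0.5829 × 1.050600 = BRL 2,082,142.12.
The quoted forward undervalues DKK, so borrow DKK, convert to BRL at spot, deposit the BRL at 2.53%, and buy DKK forward at 0.5349 to cover the loan.
Profit = 2,082,142.12 − 2,065,270.30 = BRL 16,872.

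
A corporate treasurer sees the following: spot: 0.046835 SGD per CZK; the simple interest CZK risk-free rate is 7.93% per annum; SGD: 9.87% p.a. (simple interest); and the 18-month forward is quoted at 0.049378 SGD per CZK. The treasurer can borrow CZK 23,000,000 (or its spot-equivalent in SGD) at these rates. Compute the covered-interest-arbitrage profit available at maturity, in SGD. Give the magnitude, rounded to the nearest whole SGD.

T = 18/12 years.
Route A — deposit CZK, sell forward: 23,000,000 × 1.118950 × 0.049378 = SGD 1,270,784.80.
Route B — convert at spot, deposit SGD: 23,000,000 × 0.046835 × 1.148050 = SGD 1,236,685.20.
The quoted forward overvalues CZK, so borrow SGD, buy CZK at spot, deposit the CZK at 7.93%, and sell the proceeds forward at 0.049378.
The gap between the two covered legs is SGD 34,100.

SGD 34,100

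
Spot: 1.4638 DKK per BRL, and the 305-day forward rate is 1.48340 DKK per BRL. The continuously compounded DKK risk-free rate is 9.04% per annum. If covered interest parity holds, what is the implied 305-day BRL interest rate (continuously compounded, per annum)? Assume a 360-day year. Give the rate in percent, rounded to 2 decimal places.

7.47%

T = 305/360 years.
By CIP, F/S equals the DKK-to-BRL growth ratio: 1.4834/1.4638 = 1.0133898.
The DKK side grows by e^(0.0904×305/360) = 1.0795982.
That pins the BRL growth at 1.0653336.
Take logs: ln 1.0653336 / (305/360) = 0.074701, so 7.47%.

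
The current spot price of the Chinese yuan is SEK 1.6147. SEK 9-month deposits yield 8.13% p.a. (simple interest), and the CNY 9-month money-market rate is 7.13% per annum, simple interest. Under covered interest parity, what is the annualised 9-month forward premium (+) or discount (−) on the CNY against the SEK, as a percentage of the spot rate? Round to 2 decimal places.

+0.95%

T = 9/12 years.
No-arbitrage forward: 1.6147 × 1.060975 / 1.053475 = 1.6261955 SEK/CNY.
Annualised premium = (F − S)/S × (1/T) = (1.6261955 − 1.6147)/1.6147 ÷ (9/12) = 0.95%.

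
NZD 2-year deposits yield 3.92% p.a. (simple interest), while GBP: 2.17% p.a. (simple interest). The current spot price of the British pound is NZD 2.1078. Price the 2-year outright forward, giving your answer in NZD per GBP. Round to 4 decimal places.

2.1785

T = 2 years.
NZD accumulates by 1 + 0.0392×2 = 1.078400.
Growth of 1 GBP over T: 1 + 0.0217×2 = 1.043400.
So F = 2.1078 × 1.078400 / 1.043400 = 2.178504 (NZD/GBP).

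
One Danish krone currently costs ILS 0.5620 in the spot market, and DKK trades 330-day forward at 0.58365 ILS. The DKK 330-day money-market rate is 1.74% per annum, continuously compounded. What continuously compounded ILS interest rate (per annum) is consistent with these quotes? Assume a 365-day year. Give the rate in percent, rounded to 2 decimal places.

5.92%

T = 330/365 years.
CIP gives F = S · g_ILS/g_DKK, so g_ILS/g_DKK = 0.58365/0.562 = 1.0385231.
The DKK side grows by e^(0.0174×330/365) = 1.0158559.
Hence g_ILS = 1.0549898.
r = ln(1.0549898)/(330/365) = 0.059209 → 5.92%.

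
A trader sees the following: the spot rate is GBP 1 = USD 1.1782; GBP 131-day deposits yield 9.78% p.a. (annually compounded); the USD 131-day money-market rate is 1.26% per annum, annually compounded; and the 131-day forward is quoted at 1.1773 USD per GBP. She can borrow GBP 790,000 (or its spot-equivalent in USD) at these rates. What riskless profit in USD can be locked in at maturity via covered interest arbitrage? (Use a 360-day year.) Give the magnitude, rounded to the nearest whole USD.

T = 131/360 years.
Invest the GBP and cover forward: 790,000 × 1.03453682 × 1.1773 = USD 962,188.56.
Convert at spot and invest in USD: 790,000 × 1.1782 × 1.00456675 = USD 935,028.63.
The quoted forward overvalues GBP, so borrow USD, buy GBP at spot, deposit the GBP at 9.78%, and sell the proceeds forward at 1.1773.
Profit = 962,188.56 − 935,028.63 = USD 27,160.

USD 27,160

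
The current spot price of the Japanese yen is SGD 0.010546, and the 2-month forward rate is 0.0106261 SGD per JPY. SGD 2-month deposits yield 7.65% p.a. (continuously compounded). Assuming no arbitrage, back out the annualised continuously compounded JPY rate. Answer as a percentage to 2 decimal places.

T = 2/12 years.
F/S = 0.0106261/0.010546 = 1.0075953 = (growth of SGD) / (growth of JPY).
The SGD side grows by e^(0.0765×2/12) = 1.0128316.
That pins the JPY growth at 1.0051968.
r = ln(1.0051968)/(2/12) = 0.031100 → 3.11%.

3.11%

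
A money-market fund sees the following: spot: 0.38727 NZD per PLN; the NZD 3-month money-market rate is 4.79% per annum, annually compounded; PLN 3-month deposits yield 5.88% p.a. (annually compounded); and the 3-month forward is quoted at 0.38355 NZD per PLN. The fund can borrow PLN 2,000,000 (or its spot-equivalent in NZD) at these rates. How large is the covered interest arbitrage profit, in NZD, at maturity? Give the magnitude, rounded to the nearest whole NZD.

T = 3/12 years.
Keep in PLN, deliver into the forward: 2,000,000·1.01438655·0.38355 = NZD 778,135.92.
Swap to NZD now, deposit: 2,000,000·0.38727·1.01176572 = NZD 783,653.02.
The quoted forward undervalues PLN, so borrow PLN, convert to NZD at spot, deposit the NZD at 4.79%, and buy PLN forward at 0.38355 to cover the loan.
The gap between the two covered legs is NZD 5,517.

NZD 5,517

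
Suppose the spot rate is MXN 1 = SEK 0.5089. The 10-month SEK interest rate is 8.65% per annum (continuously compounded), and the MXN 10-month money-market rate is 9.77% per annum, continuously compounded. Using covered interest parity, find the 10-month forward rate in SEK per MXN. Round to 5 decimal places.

0.50417

T = 10/12 years.
SEK growth factor: e^(0.0865×10/12) = 1.0747449.
MXN growth factor: e^(0.0977×10/12) = 1.0848228.
Forward (SEK per MXN) = 0.5089 × 1.0747449 / 1.0848228 = 0.5041724.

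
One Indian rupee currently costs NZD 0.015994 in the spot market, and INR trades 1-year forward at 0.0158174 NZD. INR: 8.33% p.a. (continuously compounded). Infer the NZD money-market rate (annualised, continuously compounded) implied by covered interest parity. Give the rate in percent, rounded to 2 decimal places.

T = 1 year.
By CIP, F/S equals the NZD-to-INR growth ratio: 0.0158174/0.015994 = 0.9889584.
INR growth factor: e^(0.0833×1) = 1.0868678.
That pins the NZD growth at 1.074867.
r = ln(1.074867)/1 = 0.072197 → 7.22%.

7.22%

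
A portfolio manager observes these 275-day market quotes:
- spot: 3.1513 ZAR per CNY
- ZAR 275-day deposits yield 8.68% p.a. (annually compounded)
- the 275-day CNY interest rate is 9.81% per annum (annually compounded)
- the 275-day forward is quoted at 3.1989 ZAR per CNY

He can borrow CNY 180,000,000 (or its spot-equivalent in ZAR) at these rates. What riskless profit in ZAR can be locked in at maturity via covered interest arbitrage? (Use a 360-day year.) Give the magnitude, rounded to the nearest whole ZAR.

ZAR 13,998,088

T = 275/360 years.
Keep in CNY, deliver into the forward: 180,000,000·1.07410290056·3.1989 = ZAR 618,470,598.35.
Swap to ZAR now, deposit: 180,000,000·3.1513·1.06564929141 = ZAR 604,472,510.16.
The quoted forward overvalues CNY, so borrow ZAR, buy CNY at spot, deposit the CNY at 9.81%, and sell the proceeds forward at 3.1989.
Arbitrage profit = |618,470,598.35 − 604,472,510.16| = ZAR 13,998,088.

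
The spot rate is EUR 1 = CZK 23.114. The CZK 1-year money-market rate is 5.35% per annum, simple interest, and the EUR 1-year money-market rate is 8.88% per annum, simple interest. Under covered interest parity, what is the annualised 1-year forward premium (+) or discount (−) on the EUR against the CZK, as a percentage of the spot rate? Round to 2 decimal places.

-3.24%

T = 1 year.
F = S · g_CZK/g_EUR = 23.114 × 1.053500/1.088800 = 22.364621.
(F − S)/S ÷ T = (22.364621 − 23.114)/23.114/1 = -0.032421 → -3.24%.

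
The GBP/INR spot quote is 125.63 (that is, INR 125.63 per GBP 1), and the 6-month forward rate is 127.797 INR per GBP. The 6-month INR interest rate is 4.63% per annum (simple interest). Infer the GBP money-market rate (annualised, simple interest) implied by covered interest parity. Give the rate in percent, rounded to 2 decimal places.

1.16%

T = 6/12 years.
F/S = 127.797/125.63 = 1.0172491 = (growth of INR) / (growth of GBP).
The INR side grows by 1 + 0.0463×6/12 = 1.023150.
That pins the GBP growth at 1.0058008.
(1.0058008 − 1)/T = 0.011602, i.e. 1.16%.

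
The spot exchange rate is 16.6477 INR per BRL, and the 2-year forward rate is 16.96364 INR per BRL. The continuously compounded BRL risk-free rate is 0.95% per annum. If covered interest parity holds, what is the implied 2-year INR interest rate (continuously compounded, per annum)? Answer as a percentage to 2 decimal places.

1.89%

T = 2 years.
By CIP, F/S equals the INR-to-BRL growth ratio: 16.96364/16.6477 = 1.0189780.
BRL growth factor: e^(0.0095×2) = 1.0191816.
So the INR growth factor = 1.0385236.
Take logs: ln 1.0385236 / 2 = 0.018900, so 1.89%.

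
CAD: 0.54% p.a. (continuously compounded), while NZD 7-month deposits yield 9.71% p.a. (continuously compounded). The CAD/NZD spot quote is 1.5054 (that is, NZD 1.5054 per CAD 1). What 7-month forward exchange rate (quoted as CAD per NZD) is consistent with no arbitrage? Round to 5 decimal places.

T = 7/12 years.
NZD accumulates by e^(0.0971×7/12) = 1.0582765.
Growth of 1 CAD over T: e^(0.0054×7/12) = 1.003155.
Forward (NZD per CAD) = 1.5054 × 1.0582765 / 1.003155 = 1.588119.
Invert for CAD per NZD: 1 / 1.588119 = 0.62968.

0.62968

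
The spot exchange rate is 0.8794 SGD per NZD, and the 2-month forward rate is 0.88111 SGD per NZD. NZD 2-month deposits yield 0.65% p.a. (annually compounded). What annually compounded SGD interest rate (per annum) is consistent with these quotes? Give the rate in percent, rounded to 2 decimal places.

T = 2/12 years.
By CIP, F/S equals the SGD-to-NZD growth ratio: 0.88111/0.8794 = 1.0019445.
NZD growth factor: (1 + 0.0065)^(2/12) = 1.0010804.
That pins the SGD growth at 1.003027.
Annualise: 1.003027^(12/2) − 1 = 0.018300 = 1.83%.

1.83%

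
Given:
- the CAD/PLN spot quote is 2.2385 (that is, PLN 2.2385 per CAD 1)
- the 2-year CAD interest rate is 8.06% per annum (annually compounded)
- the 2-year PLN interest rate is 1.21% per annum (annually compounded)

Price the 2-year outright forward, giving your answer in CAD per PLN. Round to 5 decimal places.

0.50924

T = 2 years.
Growth of 1 PLN over T: (1 + 0.0121)^2 = 1.0243464.
Growth of 1 CAD over T: (1 + 0.0806)^2 = 1.1676964.
CIP: F = S · (grow PLN)/(grow CAD) = 2.2385 × 1.0243464/1.1676964 = 1.963695 PLN per CAD.
Invert for CAD per PLN: 1 / 1.963695 = 0.50924.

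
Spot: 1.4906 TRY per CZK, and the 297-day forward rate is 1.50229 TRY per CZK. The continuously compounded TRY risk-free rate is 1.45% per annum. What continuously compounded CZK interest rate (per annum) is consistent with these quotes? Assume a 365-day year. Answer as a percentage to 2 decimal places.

T = 297/365 years.
F/S = 1.50229/1.4906 = 1.0078425 = (growth of TRY) / (growth of CZK).
The TRY side grows by e^(0.0145×297/365) = 1.0118685.
That pins the CZK growth at 1.0039947.
Take logs: ln 1.0039947 / (297/365) = 0.004900, so 0.49%.

0.49%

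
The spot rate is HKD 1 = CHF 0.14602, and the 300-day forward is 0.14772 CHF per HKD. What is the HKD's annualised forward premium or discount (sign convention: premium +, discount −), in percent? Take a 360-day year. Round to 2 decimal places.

T = 300/360 years.
HKD trades forward at +1.16422% vs spot over the period.
Annualise by dividing by T: 0.0116422 / (300/360) = 0.013971 → 1.40%.

+1.40%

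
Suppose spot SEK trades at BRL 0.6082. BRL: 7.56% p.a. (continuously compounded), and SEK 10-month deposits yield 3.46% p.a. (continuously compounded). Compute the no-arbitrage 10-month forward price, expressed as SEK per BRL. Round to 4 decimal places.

T = 10/12 years.
BRL growth factor: e^(0.0756×10/12) = 1.0650268.
Growth of 1 SEK over T: e^(0.0346×10/12) = 1.029253.
Forward (BRL per SEK) = 0.6082 × 1.0650268 / 1.029253 = 0.6293392.
Quoted the other way: 1/0.6293392 = 1.5890 SEK per BRL.

1.5890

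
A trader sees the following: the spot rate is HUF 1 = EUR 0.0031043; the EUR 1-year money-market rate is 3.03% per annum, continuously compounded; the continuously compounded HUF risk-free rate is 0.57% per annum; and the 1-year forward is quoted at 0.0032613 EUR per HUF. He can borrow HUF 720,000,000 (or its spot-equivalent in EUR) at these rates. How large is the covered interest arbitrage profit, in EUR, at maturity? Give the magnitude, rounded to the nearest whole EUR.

EUR 57,703

T = 1 year.
Route A — deposit HUF, sell forward: 720,000,000 × 1.005716276 × 0.0032613 = EUR 2,361,558.59.
Route B — convert at spot, deposit EUR: 720,000,000 × 0.0031043 × 1.030763717 = EUR 2,303,855.86.
The quoted forward overvalues HUF, so borrow EUR, buy HUF at spot, deposit the HUF at 0.57%, and sell the proceeds forward at 0.0032613.
Profit = 2,361,558.59 − 2,303,855.86 = EUR 57,703.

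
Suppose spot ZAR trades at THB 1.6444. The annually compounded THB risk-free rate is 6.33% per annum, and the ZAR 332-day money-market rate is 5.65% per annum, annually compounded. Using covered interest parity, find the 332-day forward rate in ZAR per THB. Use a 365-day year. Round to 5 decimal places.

T = 332/365 years.
THB accumulates by (1 + 0.0633)^(332/365) = 1.0574159.
ZAR growth factor: (1 + 0.0565)^(332/365) = 1.0512631.
So F = 1.6444 × 1.0574159 / 1.0512631 = 1.654024 (THB/ZAR).
Invert for ZAR per THB: 1 / 1.654024 = 0.60459.

0.60459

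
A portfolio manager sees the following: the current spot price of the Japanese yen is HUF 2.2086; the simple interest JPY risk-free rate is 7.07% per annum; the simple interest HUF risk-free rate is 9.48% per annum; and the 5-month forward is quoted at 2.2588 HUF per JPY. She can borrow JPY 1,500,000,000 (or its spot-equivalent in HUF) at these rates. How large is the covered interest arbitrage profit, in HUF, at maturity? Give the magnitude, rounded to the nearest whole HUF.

HUF 44,251,175

T = 5/12 years.
Keep in JPY, deliver into the forward: 1,500,000,000·1.029458333333·2.2588 = HUF 3,488,010,725.00.
Swap to HUF now, deposit: 1,500,000,000·2.2086·1.039500 = HUF 3,443,759,550.00.
The quoted forward overvalues JPY, so borrow HUF, buy JPY at spot, deposit the JPY at 7.07%, and sell the proceeds forward at 2.2588.
Arbitrage profit = |3,488,010,725.00 − 3,443,759,550.00| = HUF 44,251,175.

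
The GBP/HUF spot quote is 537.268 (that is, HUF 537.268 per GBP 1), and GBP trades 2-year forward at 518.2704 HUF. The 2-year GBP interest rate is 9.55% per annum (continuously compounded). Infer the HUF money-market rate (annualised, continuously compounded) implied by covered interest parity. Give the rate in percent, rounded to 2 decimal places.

7.75%

T = 2 years.
F/S = 518.2704/537.268 = 0.9646404 = (growth of HUF) / (growth of GBP).
The GBP side grows by e^(0.0955×2) = 1.2104595.
Hence g_HUF = 1.1676581.
r = ln(1.1676581)/2 = 0.077500 → 7.75%.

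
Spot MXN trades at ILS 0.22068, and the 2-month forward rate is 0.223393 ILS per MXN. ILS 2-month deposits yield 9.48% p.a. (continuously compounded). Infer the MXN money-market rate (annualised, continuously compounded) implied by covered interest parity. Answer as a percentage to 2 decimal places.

T = 2/12 years.
CIP gives F = S · g_ILS/g_MXN, so g_ILS/g_MXN = 0.223393/0.22068 = 1.0122938.
The ILS side grows by e^(0.0948×2/12) = 1.0159255.
Hence g_MXN = 1.0035876.
Take logs: ln 1.0035876 / (2/12) = 0.021487, so 2.15%.

2.15%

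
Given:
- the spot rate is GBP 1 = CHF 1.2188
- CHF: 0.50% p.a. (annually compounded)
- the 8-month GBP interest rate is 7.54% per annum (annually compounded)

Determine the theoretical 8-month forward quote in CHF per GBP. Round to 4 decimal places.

1.1650

T = 8/12 years.
Growth of 1 CHF over T: (1 + 0.0050)^(8/12) = 1.0033306.
GBP accumulates by (1 + 0.0754)^(8/12) = 1.0496553.
Forward (CHF per GBP) = 1.2188 × 1.0033306 / 1.0496553 = 1.165010.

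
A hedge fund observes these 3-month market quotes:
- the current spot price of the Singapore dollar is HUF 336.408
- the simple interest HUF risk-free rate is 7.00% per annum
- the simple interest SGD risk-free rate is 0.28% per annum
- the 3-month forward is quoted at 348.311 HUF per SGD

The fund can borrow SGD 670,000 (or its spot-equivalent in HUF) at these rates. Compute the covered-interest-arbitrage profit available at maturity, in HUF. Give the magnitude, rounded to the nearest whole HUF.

T = 3/12 years.
Route A — deposit SGD, sell forward: 670,000 × 1.000700 × 348.311 = HUF 233,531,727.86.
Route B — convert at spot, deposit HUF: 670,000 × 336.408 × 1.017500 = HUF 229,337,743.80.
The quoted forward overvalues SGD, so borrow HUF, buy SGD at spot, deposit the SGD at 0.28%, and sell the proceeds forward at 348.311.
Profit = 233,531,727.86 − 229,337,743.80 = HUF 4,193,984.

HUF 4,193,984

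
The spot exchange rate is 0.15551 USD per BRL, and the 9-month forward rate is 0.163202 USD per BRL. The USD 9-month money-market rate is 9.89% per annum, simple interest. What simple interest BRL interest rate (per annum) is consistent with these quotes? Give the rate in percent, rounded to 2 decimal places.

3.14%

T = 9/12 years.
CIP gives F = S · g_USD/g_BRL, so g_USD/g_BRL = 0.163202/0.15551 = 1.0494631.
USD growth factor: 1 + 0.0989×9/12 = 1.074175.
That pins the BRL growth at 1.0235472.
r = (1.0235472 − 1)/(9/12) = 0.031396 → 3.14%.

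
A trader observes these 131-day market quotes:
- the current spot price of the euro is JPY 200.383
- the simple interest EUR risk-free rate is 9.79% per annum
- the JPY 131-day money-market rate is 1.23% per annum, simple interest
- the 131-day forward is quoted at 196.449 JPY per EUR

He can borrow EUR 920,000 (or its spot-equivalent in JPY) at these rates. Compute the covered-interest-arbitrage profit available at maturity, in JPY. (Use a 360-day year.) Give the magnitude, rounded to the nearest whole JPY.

JPY 1,994,155

T = 131/360 years.
Route A — deposit EUR, sell forward: 920,000 × 1.03562472222 × 196.449 = JPY 187,171,645.77.
Route B — convert at spot, deposit JPY: 920,000 × 200.383 × 1.00447583333 = JPY 185,177,490.44.
The quoted forward overvalues EUR, so borrow JPY, buy EUR at spot, deposit the EUR at 9.79%, and sell the proceeds forward at 196.449.
Arbitrage profit = |187,171,645.77 − 185,177,490.44| = JPY 1,994,155.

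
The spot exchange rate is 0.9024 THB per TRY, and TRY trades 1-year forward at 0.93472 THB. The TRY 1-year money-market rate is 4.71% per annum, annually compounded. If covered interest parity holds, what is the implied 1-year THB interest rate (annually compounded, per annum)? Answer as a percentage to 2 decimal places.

T = 1 year.
CIP gives F = S · g_THB/g_TRY, so g_THB/g_TRY = 0.93472/0.9024 = 1.0358156.
The TRY side grows by (1 + 0.0471)^1 = 1.047100.
So the THB growth factor = 1.0846025.
r = 1.0846025^(1/1) − 1 = 0.084602 → 8.46%.

8.46%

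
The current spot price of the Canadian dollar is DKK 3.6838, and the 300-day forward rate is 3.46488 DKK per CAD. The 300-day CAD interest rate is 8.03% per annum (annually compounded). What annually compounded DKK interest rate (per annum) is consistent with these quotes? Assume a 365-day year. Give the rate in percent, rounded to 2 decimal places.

T = 300/365 years.
F/S = 3.46488/3.6838 = 0.9405722 = (growth of DKK) / (growth of CAD).
CAD growth factor: (1 + 0.0803)^(300/365) = 1.0655424.
Hence g_DKK = 1.0022196.
r = 1.0022196^(365/300) − 1 = 0.002701 → 0.27%.

0.27%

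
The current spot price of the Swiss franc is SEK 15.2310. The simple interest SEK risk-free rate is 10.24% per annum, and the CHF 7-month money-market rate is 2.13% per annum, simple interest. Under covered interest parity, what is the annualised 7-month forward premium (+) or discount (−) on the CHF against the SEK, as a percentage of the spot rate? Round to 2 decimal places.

+8.01%

T = 7/12 years.
F = S · g_SEK/g_CHF = 15.231 × 1.0597333/1.012425 = 15.9427097.
Annualised premium = (F − S)/S × (1/T) = (15.9427097 − 15.231)/15.231 ÷ (7/12) = 8.01%.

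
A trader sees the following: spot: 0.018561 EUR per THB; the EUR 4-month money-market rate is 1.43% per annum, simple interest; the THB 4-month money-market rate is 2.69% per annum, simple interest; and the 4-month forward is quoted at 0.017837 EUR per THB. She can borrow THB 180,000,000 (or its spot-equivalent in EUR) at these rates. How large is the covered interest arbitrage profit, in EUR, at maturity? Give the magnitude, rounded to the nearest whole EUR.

EUR 117,456

T = 4/12 years.
Route A — deposit THB, sell forward: 180,000,000 × 1.008966667 × 0.017837 = EUR 3,239,448.92.
Route B — convert at spot, deposit EUR: 180,000,000 × 0.018561 × 1.004766667 = EUR 3,356,905.34.
The quoted forward undervalues THB, so borrow THB, convert to EUR at spot, deposit the EUR at 1.43%, and buy THB forward at 0.017837 to cover the loan.
The gap between the two covered legs is EUR 117,456.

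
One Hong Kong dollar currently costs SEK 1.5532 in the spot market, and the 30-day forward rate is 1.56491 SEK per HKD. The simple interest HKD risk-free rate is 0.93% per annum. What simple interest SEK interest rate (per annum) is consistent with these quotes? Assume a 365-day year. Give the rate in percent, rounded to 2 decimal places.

10.11%

T = 30/365 years.
CIP gives F = S · g_SEK/g_HKD, so g_SEK/g_HKD = 1.56491/1.5532 = 1.0075393.
HKD growth factor: 1 + 0.0093×30/365 = 1.0007644.
So the SEK growth factor = 1.0083095.
r = (1.0083095 − 1)/(30/365) = 0.101099 → 10.11%.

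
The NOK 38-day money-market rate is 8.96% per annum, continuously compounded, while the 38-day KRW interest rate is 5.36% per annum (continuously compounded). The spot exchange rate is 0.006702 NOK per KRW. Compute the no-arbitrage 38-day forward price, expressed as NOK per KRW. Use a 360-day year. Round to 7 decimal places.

0.0067275

T = 38/360 years.
NOK growth factor: e^(0.0896×38/360) = 1.0095026.
KRW growth factor: e^(0.0536×38/360) = 1.0056738.
CIP: F = S · (grow NOK)/(grow KRW) = 0.006702 × 1.0095026/1.0056738 = 0.006727516 NOK per KRW.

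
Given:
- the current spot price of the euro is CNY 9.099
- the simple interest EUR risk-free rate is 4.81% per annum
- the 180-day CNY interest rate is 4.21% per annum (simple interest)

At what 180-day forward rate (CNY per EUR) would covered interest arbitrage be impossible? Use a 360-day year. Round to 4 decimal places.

T = 180/360 years.
Growth of 1 CNY over T: 1 + 0.0421×180/360 = 1.021050.
Growth of 1 EUR over T: 1 + 0.0481×180/360 = 1.024050.
Forward (CNY per EUR) = 9.099 × 1.021050 / 1.024050 = 9.072344.

9.0723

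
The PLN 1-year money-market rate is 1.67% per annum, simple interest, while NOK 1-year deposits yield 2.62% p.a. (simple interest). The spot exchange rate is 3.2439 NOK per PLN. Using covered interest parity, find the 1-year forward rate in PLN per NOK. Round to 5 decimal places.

T = 1 year.
NOK accumulates by 1 + 0.0262×1 = 1.026200.
Growth of 1 PLN over T: 1 + 0.0167×1 = 1.016700.
Forward (NOK per PLN) = 3.2439 × 1.026200 / 1.016700 = 3.274211.
Invert for PLN per NOK: 1 / 3.274211 = 0.30542.

0.30542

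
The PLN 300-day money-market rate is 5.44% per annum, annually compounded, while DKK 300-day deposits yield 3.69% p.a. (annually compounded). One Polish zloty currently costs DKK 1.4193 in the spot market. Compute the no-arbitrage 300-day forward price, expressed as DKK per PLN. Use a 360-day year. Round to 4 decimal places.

T = 300/360 years.
Growth of 1 DKK over T: (1 + 0.0369)^(300/360) = 1.0306568.
Growth of 1 PLN over T: (1 + 0.0544)^(300/360) = 1.045132.
CIP: F = S · (grow DKK)/(grow PLN) = 1.4193 × 1.0306568/1.045132 = 1.399643 DKK per PLN.

1.3996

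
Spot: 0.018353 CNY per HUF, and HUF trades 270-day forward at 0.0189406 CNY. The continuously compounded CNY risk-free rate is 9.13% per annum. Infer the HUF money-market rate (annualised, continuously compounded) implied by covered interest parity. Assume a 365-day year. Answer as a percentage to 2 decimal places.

4.87%

T = 270/365 years.
F/S = 0.0189406/0.018353 = 1.0320166 = (growth of CNY) / (growth of HUF).
CNY growth factor: e^(0.0913×270/365) = 1.0698698.
That pins the HUF growth at 1.0366789.
r = ln(1.0366789)/(270/365) = 0.048697 → 4.87%.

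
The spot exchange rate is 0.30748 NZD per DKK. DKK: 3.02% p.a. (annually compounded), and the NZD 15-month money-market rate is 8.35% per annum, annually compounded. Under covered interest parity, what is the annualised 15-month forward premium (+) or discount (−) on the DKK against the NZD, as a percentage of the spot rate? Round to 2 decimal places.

+5.21%

T = 15/12 years.
CIP forward (NZD per DKK) = 0.30748 × 1.1054425/1.0378914 = 0.32749232.
(F − S)/S ÷ T = (0.32749232 − 0.30748)/0.30748/(15/12) = 0.052068 → 5.21%.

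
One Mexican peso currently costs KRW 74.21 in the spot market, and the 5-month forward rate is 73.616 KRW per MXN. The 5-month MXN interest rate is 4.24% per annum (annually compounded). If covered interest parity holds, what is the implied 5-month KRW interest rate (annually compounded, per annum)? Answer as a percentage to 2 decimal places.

2.25%

T = 5/12 years.
By CIP, F/S equals the KRW-to-MXN growth ratio: 73.616/74.21 = 0.9919957.
MXN growth factor: (1 + 0.0424)^(5/12) = 1.0174529.
Hence g_KRW = 1.0093089.
Annualise: 1.0093089^(12/5) − 1 = 0.022487 = 2.25%.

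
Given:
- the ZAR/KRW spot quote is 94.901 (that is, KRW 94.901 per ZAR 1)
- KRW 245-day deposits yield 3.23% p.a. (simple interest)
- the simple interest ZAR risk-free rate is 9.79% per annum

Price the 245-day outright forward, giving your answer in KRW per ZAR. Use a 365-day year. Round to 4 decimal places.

T = 245/365 years.
KRW accumulates by 1 + 0.0323×245/365 = 1.02168082.
ZAR accumulates by 1 + 0.0979×245/365 = 1.0657137.
So F = 94.901 × 1.02168082 / 1.0657137 = 90.979905 (KRW/ZAR).

90.9799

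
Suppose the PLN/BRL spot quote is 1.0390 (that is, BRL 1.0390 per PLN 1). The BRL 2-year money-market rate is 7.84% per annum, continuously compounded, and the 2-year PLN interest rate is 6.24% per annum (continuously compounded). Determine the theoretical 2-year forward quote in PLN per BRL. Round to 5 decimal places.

T = 2 years.
Growth of 1 BRL over T: e^(0.0784×2) = 1.1697616.
PLN growth factor: e^(0.0624×2) = 1.1329218.
So F = 1.039 × 1.1697616 / 1.1329218 = 1.072786 (BRL/PLN).
Invert for PLN per BRL: 1 / 1.072786 = 0.93215.

0.93215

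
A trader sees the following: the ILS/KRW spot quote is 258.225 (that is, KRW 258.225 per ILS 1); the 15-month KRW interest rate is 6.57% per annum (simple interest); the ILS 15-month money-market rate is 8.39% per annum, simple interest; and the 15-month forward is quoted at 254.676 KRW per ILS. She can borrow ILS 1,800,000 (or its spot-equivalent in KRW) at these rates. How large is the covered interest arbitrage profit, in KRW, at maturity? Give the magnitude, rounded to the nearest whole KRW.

T = 15/12 years.
Keep in ILS, deliver into the forward: 1,800,000·1.104875·254.676 = KRW 506,493,261.90.
Swap to KRW now, deposit: 1,800,000·258.225·1.082125 = KRW 502,977,110.63.
The quoted forward overvalues ILS, so borrow KRW, buy ILS at spot, deposit the ILS at 8.39%, and sell the proceeds forward at 254.676.
Arbitrage profit = |506,493,261.90 − 502,977,110.63| = KRW 3,516,151.

KRW 3,516,151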